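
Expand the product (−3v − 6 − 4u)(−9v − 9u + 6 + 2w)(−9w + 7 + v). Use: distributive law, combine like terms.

(−3v − 6 − 4u)(−9v − 9u + 6 + 2w)(−9w + 7 + v)
= (27v² + 27uv − 18v − 6vw + 54v + 54u − 36 − 12w + 36uv + 36u² − 24u − 8uw)(−9w + 7 + v)    [distributive law]
= (27v² + 63uv + 36v − 6vw + 30u − 36 − 12w + 36u² − 8uw)(−9w + 7 + v)    [combine like terms]
= −243v²w + 189v² + 27v³ − 567uvw + 441uv + 63uv² − 324vw + 252v + 36v² + 54vw² − 42vw − 6v²w − 270uw + 210u + 30uv + 324w − 252 − 36v + 108w² − 84w − 12vw − 324u²w + 252u² + 36u²v + 72uw² − 56uw − 8uvw    [distributive law]
= −249v²w + 225v² + 27v³ − 575uvw + 471uv + 63uv² − 378vw + 216v + 54vw² − 326uw + 210u + 240w − 252 + 108w² − 324u²w + 252u² + 36u²v + 72uw²    [combine like terms]

−249v²w + 225v² + 27v³ − 575uvw + 471uv + 63uv² − 378vw + 216v + 54vw² − 326uw + 210u + 240w − 252 + 108w² − 324u²w + 252u² + 36u²v + 72uw²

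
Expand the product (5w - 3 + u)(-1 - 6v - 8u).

-5w - 30vw - 40uw + 3 + 18v + 23u - 6uv - 8u^2

(5w - 3 + u)(-1 - 6v - 8u)
= -5w - 30vw - 40uw + 3 + 18v + 24u - u - 6uv - 8u^2    [distributive law]
= -5w - 30vw - 40uw + 3 + 18v + 23u - 6uv - 8u^2    [combine like terms]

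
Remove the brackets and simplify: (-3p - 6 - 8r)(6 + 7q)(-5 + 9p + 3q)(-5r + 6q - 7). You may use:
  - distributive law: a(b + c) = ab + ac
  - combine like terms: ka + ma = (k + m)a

4194pr + 885pq + 1638p + 810p^2r + 351p^2q + 1134p^2 + 2571pqr - 1521pq^2 + 945p^2qr - 1134p^2q^2 - 2709pq^2r - 378pq^3 - 2580r + 366q - 1260 - 22qr + 1494q^2 + 2622q^2r - 756q^3 - 1200r^2 + 2160pr^2 - 680qr^2 + 2520pqr^2 + 840q^2r^2 - 1008q^3r

(-3p - 6 - 8r)(6 + 7q)(-5 + 9p + 3q)(-5r + 6q - 7)
= (-18p - 21pq - 36 - 42q - 48r - 56qr)(-5 + 9p + 3q)(-5r + 6q - 7)    [distributive law]
= (90p - 162p^2 - 54pq + 105pq - 189p^2q - 63pq^2 + 180 - 324p - 108q + 210q - 378pq - 126q^2 + 240r - 432pr - 144qr + 280qr - 504pqr - 168q^2r)(-5r + 6q - 7)    [distributive law]
= (-234p - 162p^2 - 327pq - 189p^2q - 63pq^2 + 180 + 102q - 126q^2 + 240r - 432pr + 136qr - 504pqr - 168q^2r)(-5r + 6q - 7)    [combine like terms]
= 1170pr - 1404pq + 1638p + 810p^2r - 972p^2q + 1134p^2 + 1635pqr - 1962pq^2 + 2289pq + 945p^2qr - 1134p^2q^2 + 1323p^2q + 315pq^2r - 378pq^3 + 441pq^2 - 900r + 1080q - 1260 - 510qr + 612q^2 - 714q + 630q^2r - 756q^3 + 882q^2 - 1200r^2 + 1440qr - 1680r + 2160pr^2 - 2592pqr + 3024pr - 680qr^2 + 816q^2r - 952qr + 2520pqr^2 - 3024pq^2r + 3528pqr + 840q^2r^2 - 1008q^3r + 1176q^2r    [distributive law]
= 4194pr + 885pq + 1638p + 810p^2r + 351p^2q + 1134p^2 + 2571pqr - 1521pq^2 + 945p^2qr - 1134p^2q^2 - 2709pq^2r - 378pq^3 - 2580r + 366q - 1260 - 22qr + 1494q^2 + 2622q^2r - 756q^3 - 1200r^2 + 2160pr^2 - 680qr^2 + 2520pqr^2 + 840q^2r^2 - 1008q^3r    [combine like terms]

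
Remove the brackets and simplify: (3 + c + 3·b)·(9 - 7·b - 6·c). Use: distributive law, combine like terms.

27 + 6·b - 9·c - 25·b·c - 6·c^2 - 21·b^2

(3 + c + 3·b)·(9 - 7·b - 6·c)
= 27 - 21·b - 18·c + 9·c - 7·b·c - 6·c^2 + 27·b - 21·b^2 - 18·b·c    [distributive law]
= 27 + 6·b - 9·c - 25·b·c - 6·c^2 - 21·b^2    [combine like terms]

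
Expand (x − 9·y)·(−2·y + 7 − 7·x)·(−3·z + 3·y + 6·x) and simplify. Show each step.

(x − 9·y)·(−2·y + 7 − 7·x)·(−3·z + 3·y + 6·x)
= (−2·x·y + 7·x − 7·x² + 18·y² − 63·y + 63·x·y)·(−3·z + 3·y + 6·x)    [distributive law]
= (61·x·y + 7·x − 7·x² + 18·y² − 63·y)·(−3·z + 3·y + 6·x)    [combine like terms]
= −183·x·y·z + 183·x·y² + 366·x²·y − 21·x·z + 21·x·y + 42·x² + 21·x²·z − 21·x²·y − 42·x³ − 54·y²·z + 54·y³ + 108·x·y² + 189·y·z − 189·y² − 378·x·y    [distributive law]
= −183·x·y·z + 291·x·y² + 345·x²·y − 21·x·z − 357·x·y + 42·x² + 21·x²·z − 42·x³ − 54·y²·z + 54·y³ + 189·y·z − 189·y²    [combine like terms]

−183·x·y·z + 291·x·y² + 345·x²·y − 21·x·z − 357·x·y + 42·x² + 21·x²·z − 42·x³ − 54·y²·z + 54·y³ + 189·y·z − 189·y²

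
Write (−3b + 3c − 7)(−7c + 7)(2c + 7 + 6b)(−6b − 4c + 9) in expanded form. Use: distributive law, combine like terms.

(−3b + 3c − 7)(−7c + 7)(2c + 7 + 6b)(−6b − 4c + 9)
= (21bc − 21b − 21c^2 + 21c + 49c − 49)(2c + 7 + 6b)(−6b − 4c + 9)    [distributive law]
= (21bc − 21b − 21c^2 + 70c − 49)(2c + 7 + 6b)(−6b − 4c + 9)    [combine like terms]
= (42bc^2 + 147bc + 126b^2c − 42bc − 147b − 126b^2 − 42c^3 − 147c^2 − 126bc^2 + 140c^2 + 490c + 420bc − 98c − 343 − 294b)(−6b − 4c + 9)    [distributive law]
= (−84bc^2 + 525bc + 126b^2c − 441b − 126b^2 − 42c^3 − 7c^2 + 392c − 343)(−6b − 4c + 9)    [combine like terms]
= 504b^2c^2 + 336bc^3 − 756bc^2 − 3150b^2c − 2100bc^2 + 4725bc − 756b^3c − 504b^2c^2 + 1134b^2c + 2646b^2 + 1764bc − 3969b + 756b^3 + 504b^2c − 1134b^2 + 252bc^3 + 168c^4 − 378c^3 + 42bc^2 + 28c^3 − 63c^2 − 2352bc − 1568c^2 + 3528c + 2058b + 1372c − 3087    [distributive law]
= 588bc^3 − 2814bc^2 − 1512b^2c + 4137bc − 756b^3c + 1512b^2 − 1911b + 756b^3 + 168c^4 − 350c^3 − 1631c^2 + 4900c − 3087    [combine like terms]

588bc^3 − 2814bc^2 − 1512b^2c + 4137bc − 756b^3c + 1512b^2 − 1911b + 756b^3 + 168c^4 − 350c^3 − 1631c^2 + 4900c − 3087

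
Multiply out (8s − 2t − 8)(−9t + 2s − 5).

−76st + 16s² − 56s + 18t² + 82t + 40

(8s − 2t − 8)(−9t + 2s − 5)
= −72st + 16s² − 40s + 18t² − 4st + 10t + 72t − 16s + 40    [distributive law]
= −76st + 16s² − 56s + 18t² + 82t + 40    [combine like terms]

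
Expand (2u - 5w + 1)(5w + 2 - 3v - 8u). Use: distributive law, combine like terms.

(2u - 5w + 1)(5w + 2 - 3v - 8u)
= 10uw + 4u - 6uv - 16u^2 - 25w^2 - 10w + 15vw + 40uw + 5w + 2 - 3v - 8u    [distributive law]
= 50uw - 4u - 6uv - 16u^2 - 25w^2 - 5w + 15vw + 2 - 3v    [combine like terms]

50uw - 4u - 6uv - 16u^2 - 25w^2 - 5w + 15vw + 2 - 3v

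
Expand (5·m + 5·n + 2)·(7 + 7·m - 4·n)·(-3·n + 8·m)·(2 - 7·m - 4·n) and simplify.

(5·m + 5·n + 2)·(7 + 7·m - 4·n)·(-3·n + 8·m)·(2 - 7·m - 4·n)
= (35·m + 35·m^2 - 20·m·n + 35·n + 35·m·n - 20·n^2 + 14 + 14·m - 8·n)·(-3·n + 8·m)·(2 - 7·m - 4·n)    [distributive law]
= (49·m + 35·m^2 + 15·m·n + 27·n - 20·n^2 + 14)·(-3·n + 8·m)·(2 - 7·m - 4·n)    [combine like terms]
= (-147·m·n + 392·m^2 - 105·m^2·n + 280·m^3 - 45·m·n^2 + 120·m^2·n - 81·n^2 + 216·m·n + 60·n^3 - 160·m·n^2 - 42·n + 112·m)·(2 - 7·m - 4·n)    [distributive law]
= (69·m·n + 392·m^2 + 15·m^2·n + 280·m^3 - 205·m·n^2 - 81·n^2 + 60·n^3 - 42·n + 112·m)·(2 - 7·m - 4·n)    [combine like terms]
= 138·m·n - 483·m^2·n - 276·m·n^2 + 784·m^2 - 2744·m^3 - 1568·m^2·n + 30·m^2·n - 105·m^3·n - 60·m^2·n^2 + 560·m^3 - 1960·m^4 - 1120·m^3·n - 410·m·n^2 + 1435·m^2·n^2 + 820·m·n^3 - 162·n^2 + 567·m·n^2 + 324·n^3 + 120·n^3 - 420·m·n^3 - 240·n^4 - 84·n + 294·m·n + 168·n^2 + 224·m - 784·m^2 - 448·m·n    [distributive law]
= -16·m·n - 2021·m^2·n - 119·m·n^2 - 2184·m^3 - 1225·m^3·n + 1375·m^2·n^2 - 1960·m^4 + 400·m·n^3 + 6·n^2 + 444·n^3 - 240·n^4 - 84·n + 224·m    [combine like terms]

-16·m·n - 2021·m^2·n - 119·m·n^2 - 2184·m^3 - 1225·m^3·n + 1375·m^2·n^2 - 1960·m^4 + 400·m·n^3 + 6·n^2 + 444·n^3 - 240·n^4 - 84·n + 224·m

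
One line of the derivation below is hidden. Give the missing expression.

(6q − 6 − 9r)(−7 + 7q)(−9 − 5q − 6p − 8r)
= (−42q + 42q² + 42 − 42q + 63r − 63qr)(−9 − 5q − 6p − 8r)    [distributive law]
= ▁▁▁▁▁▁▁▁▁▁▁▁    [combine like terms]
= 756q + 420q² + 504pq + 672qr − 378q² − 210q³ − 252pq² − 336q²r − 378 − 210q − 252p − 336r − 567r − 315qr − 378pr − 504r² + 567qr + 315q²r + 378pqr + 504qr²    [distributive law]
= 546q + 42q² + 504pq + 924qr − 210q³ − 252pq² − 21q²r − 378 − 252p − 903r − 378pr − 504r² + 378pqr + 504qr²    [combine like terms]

After combine like terms, the bracketed line is:

(−84q + 42q² + 42 + 63r − 63qr)(−9 − 5q − 6p − 8r)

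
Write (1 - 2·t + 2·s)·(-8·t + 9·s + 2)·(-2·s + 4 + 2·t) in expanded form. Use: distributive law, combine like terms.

(1 - 2·t + 2·s)·(-8·t + 9·s + 2)·(-2·s + 4 + 2·t)
= (-8·t + 9·s + 2 + 16·t² - 18·s·t - 4·t - 16·s·t + 18·s² + 4·s)·(-2·s + 4 + 2·t)    [distributive law]
= (-12·t + 13·s + 2 + 16·t² - 34·s·t + 18·s²)·(-2·s + 4 + 2·t)    [combine like terms]
= 24·s·t - 48·t - 24·t² - 26·s² + 52·s + 26·s·t - 4·s + 8 + 4·t - 32·s·t² + 64·t² + 32·t³ + 68·s²·t - 136·s·t - 68·s·t² - 36·s³ + 72·s² + 36·s²·t    [distributive law]
= -86·s·t - 44·t + 40·t² + 46·s² + 48·s + 8 - 100·s·t² + 32·t³ + 104·s²·t - 36·s³    [combine like terms]

-86·s·t - 44·t + 40·t² + 46·s² + 48·s + 8 - 100·s·t² + 32·t³ + 104·s²·t - 36·s³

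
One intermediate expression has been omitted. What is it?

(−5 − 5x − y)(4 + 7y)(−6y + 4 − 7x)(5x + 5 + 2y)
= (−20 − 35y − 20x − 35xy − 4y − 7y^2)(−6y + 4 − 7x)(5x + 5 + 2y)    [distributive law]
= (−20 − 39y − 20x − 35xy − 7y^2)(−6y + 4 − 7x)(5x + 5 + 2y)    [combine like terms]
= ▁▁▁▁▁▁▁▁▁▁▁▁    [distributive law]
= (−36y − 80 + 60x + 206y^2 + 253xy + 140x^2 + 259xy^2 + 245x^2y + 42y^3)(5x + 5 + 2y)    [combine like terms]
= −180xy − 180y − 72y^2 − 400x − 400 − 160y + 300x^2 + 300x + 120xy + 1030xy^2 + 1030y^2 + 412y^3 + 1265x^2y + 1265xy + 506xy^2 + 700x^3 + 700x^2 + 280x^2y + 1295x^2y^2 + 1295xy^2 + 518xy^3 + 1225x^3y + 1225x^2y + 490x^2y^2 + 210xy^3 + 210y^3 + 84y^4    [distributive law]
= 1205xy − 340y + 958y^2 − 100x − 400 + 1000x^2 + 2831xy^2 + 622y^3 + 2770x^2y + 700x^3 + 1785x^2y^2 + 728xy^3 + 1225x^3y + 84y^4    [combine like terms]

After distributive law, the bracketed line is:

(120y − 80 + 140x + 234y^2 − 156y + 273xy + 120xy − 80x + 140x^2 + 210xy^2 − 140xy + 245x^2y + 42y^3 − 28y^2 + 49xy^2)(5x + 5 + 2y)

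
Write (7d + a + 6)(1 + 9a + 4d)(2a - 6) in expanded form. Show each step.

(7d + a + 6)(1 + 9a + 4d)(2a - 6)
= (7d + 63ad + 28d^2 + a + 9a^2 + 4ad + 6 + 54a + 24d)(2a - 6)    [distributive law]
= (31d + 67ad + 28d^2 + 55a + 9a^2 + 6)(2a - 6)    [combine like terms]
= 62ad - 186d + 134a^2d - 402ad + 56ad^2 - 168d^2 + 110a^2 - 330a + 18a^3 - 54a^2 + 12a - 36    [distributive law]
= -340ad - 186d + 134a^2d + 56ad^2 - 168d^2 + 56a^2 - 318a + 18a^3 - 36    [combine like terms]

-340ad - 186d + 134a^2d + 56ad^2 - 168d^2 + 56a^2 - 318a + 18a^3 - 36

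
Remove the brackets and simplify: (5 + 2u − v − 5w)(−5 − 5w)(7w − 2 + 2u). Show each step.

(5 + 2u − v − 5w)(−5 − 5w)(7w − 2 + 2u)
= (−25 − 25w − 10u − 10uw + 5v + 5vw + 25w + 25w²)(7w − 2 + 2u)    [distributive law]
= (−25 − 10u − 10uw + 5v + 5vw + 25w²)(7w − 2 + 2u)    [combine like terms]
= −175w + 50 − 50u − 70uw + 20u − 20u² − 70uw² + 20uw − 20u²w + 35vw − 10v + 10uv + 35vw² − 10vw + 10uvw + 175w³ − 50w² + 50uw²    [distributive law]
= −175w + 50 − 30u − 50uw − 20u² − 20uw² − 20u²w + 25vw − 10v + 10uv + 35vw² + 10uvw + 175w³ − 50w²    [combine like terms]

−175w + 50 − 30u − 50uw − 20u² − 20uw² − 20u²w + 25vw − 10v + 10uv + 35vw² + 10uvw + 175w³ − 50w²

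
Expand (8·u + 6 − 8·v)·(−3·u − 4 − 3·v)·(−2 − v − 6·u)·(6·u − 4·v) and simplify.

(8·u + 6 − 8·v)·(−3·u − 4 − 3·v)·(−2 − v − 6·u)·(6·u − 4·v)
= (−24·u^2 − 32·u − 24·u·v − 18·u − 24 − 18·v + 24·u·v + 32·v + 24·v^2)·(−2 − v − 6·u)·(6·u − 4·v)    [distributive law]
= (−24·u^2 − 50·u − 24 + 14·v + 24·v^2)·(−2 − v − 6·u)·(6·u − 4·v)    [combine like terms]
= (48·u^2 + 24·u^2·v + 144·u^3 + 100·u + 50·u·v + 300·u^2 + 48 + 24·v + 144·u − 28·v − 14·v^2 − 84·u·v − 48·v^2 − 24·v^3 − 144·u·v^2)·(6·u − 4·v)    [distributive law]
= (348·u^2 + 24·u^2·v + 144·u^3 + 244·u − 34·u·v + 48 − 4·v − 62·v^2 − 24·v^3 − 144·u·v^2)·(6·u − 4·v)    [combine like terms]
= 2088·u^3 − 1392·u^2·v + 144·u^3·v − 96·u^2·v^2 + 864·u^4 − 576·u^3·v + 1464·u^2 − 976·u·v − 204·u^2·v + 136·u·v^2 + 288·u − 192·v − 24·u·v + 16·v^2 − 372·u·v^2 + 248·v^3 − 144·u·v^3 + 96·v^4 − 864·u^2·v^2 + 576·u·v^3    [distributive law]
= 2088·u^3 − 1596·u^2·v − 432·u^3·v − 960·u^2·v^2 + 864·u^4 + 1464·u^2 − 1000·u·v − 236·u·v^2 + 288·u − 192·v + 16·v^2 + 248·v^3 + 432·u·v^3 + 96·v^4    [combine like terms]

2088·u^3 − 1596·u^2·v − 432·u^3·v − 960·u^2·v^2 + 864·u^4 + 1464·u^2 − 1000·u·v − 236·u·v^2 + 288·u − 192·v + 16·v^2 + 248·v^3 + 432·u·v^3 + 96·v^4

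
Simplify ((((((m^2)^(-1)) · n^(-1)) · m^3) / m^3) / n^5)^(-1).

((((((m^2)^(-1)) · n^(-1)) · m^3) / m^3) / n^5)^(-1)
= ((((((m^2)^(-1)) · n^(-1)) · m^3) / m^3)^(-1)) / ((n^5)^(-1))    [power of a quotient]
= ((((((m^2)^(-1)) · n^(-1)) · m^3)^(-1)) / ((m^3)^(-1))) / ((n^5)^(-1))    [power of a quotient]
= ((((((m^2)^(-1)) · n^(-1))^(-1)) · ((m^3)^(-1))) / ((m^3)^(-1))) / ((n^5)^(-1))    [power of a product]
= ((((((m^2)^(-1))^(-1)) · ((n^(-1))^(-1))) · ((m^3)^(-1))) / ((m^3)^(-1))) / ((n^5)^(-1))    [power of a product]
= (((((m^2)^1) · ((n^(-1))^(-1))) · ((m^3)^(-1))) / ((m^3)^(-1))) / ((n^5)^(-1))    [power of a power]
= (((m^2 · ((n^(-1))^(-1))) · ((m^3)^(-1))) / ((m^3)^(-1))) / ((n^5)^(-1))    [power of a power]
= (((m^2 · n) · ((m^3)^(-1))) / ((m^3)^(-1))) / ((n^5)^(-1))    [power of a power]
= (((m^2 · n) · m^(-3)) / ((m^3)^(-1))) / ((n^5)^(-1))    [power of a power]
= (((m^2 · n) · m^(-3)) / m^(-3)) / ((n^5)^(-1))    [power of a power]
= (((m^2 · n) · m^(-3)) / m^(-3)) / n^(-5)    [power of a power]
= m^2n^6    [quotient of powers; product of powers]

m^2n^6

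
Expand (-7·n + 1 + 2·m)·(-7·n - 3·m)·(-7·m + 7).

-343·m·n² + 343·n² - 49·m²·n + 98·m·n - 49·n - 21·m² - 21·m + 42·m³

(-7·n + 1 + 2·m)·(-7·n - 3·m)·(-7·m + 7)
= (49·n² + 21·m·n - 7·n - 3·m - 14·m·n - 6·m²)·(-7·m + 7)    [distributive law]
= (49·n² + 7·m·n - 7·n - 3·m - 6·m²)·(-7·m + 7)    [combine like terms]
= -343·m·n² + 343·n² - 49·m²·n + 49·m·n + 49·m·n - 49·n + 21·m² - 21·m + 42·m³ - 42·m²    [distributive law]
= -343·m·n² + 343·n² - 49·m²·n + 98·m·n - 49·n - 21·m² - 21·m + 42·m³    [combine like terms]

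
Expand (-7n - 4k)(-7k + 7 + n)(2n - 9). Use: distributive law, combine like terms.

(-7n - 4k)(-7k + 7 + n)(2n - 9)
= (49kn - 49n - 7n² + 28k² - 28k - 4kn)(2n - 9)    [distributive law]
= (45kn - 49n - 7n² + 28k² - 28k)(2n - 9)    [combine like terms]
= 90kn² - 405kn - 98n² + 441n - 14n³ + 63n² + 56k²n - 252k² - 56kn + 252k    [distributive law]
= 90kn² - 461kn - 35n² + 441n - 14n³ + 56k²n - 252k² + 252k    [combine like terms]

90kn² - 461kn - 35n² + 441n - 14n³ + 56k²n - 252k² + 252k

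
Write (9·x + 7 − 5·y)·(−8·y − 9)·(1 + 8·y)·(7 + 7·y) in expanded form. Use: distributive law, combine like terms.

(9·x + 7 − 5·y)·(−8·y − 9)·(1 + 8·y)·(7 + 7·y)
= (−72·x·y − 81·x − 56·y − 63 + 40·y² + 45·y)·(1 + 8·y)·(7 + 7·y)    [distributive law]
= (−72·x·y − 81·x − 11·y − 63 + 40·y²)·(1 + 8·y)·(7 + 7·y)    [combine like terms]
= (−72·x·y − 576·x·y² − 81·x − 648·x·y − 11·y − 88·y² − 63 − 504·y + 40·y² + 320·y³)·(7 + 7·y)    [distributive law]
= (−720·x·y − 576·x·y² − 81·x − 515·y − 48·y² − 63 + 320·y³)·(7 + 7·y)    [combine like terms]
= −5040·x·y − 5040·x·y² − 4032·x·y² − 4032·x·y³ − 567·x − 567·x·y − 3605·y − 3605·y² − 336·y² − 336·y³ − 441 − 441·y + 2240·y³ + 2240·y⁴    [distributive law]
= −5607·x·y − 9072·x·y² − 4032·x·y³ − 567·x − 4046·y − 3941·y² + 1904·y³ − 441 + 2240·y⁴    [combine like terms]

−5607·x·y − 9072·x·y² − 4032·x·y³ − 567·x − 4046·y − 3941·y² + 1904·y³ − 441 + 2240·y⁴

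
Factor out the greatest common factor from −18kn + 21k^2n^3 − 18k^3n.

3kn(−6 + 7kn^2 − 6k^2)

−18kn + 21k^2n^3 − 18k^3n
= 3(−6kn + 7k^2n^3 − 6k^3n)    [factor out 3]
= 3kn(−6 + 7kn^2 − 6k^2)    [factor out kn]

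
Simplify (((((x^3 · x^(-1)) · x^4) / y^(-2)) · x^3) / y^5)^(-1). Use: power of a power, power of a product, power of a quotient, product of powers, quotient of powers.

x^(-9)y^3

(((((x^3 · x^(-1)) · x^4) / y^(-2)) · x^3) / y^5)^(-1)
= (((((x^3 · x^(-1)) · x^4) / y^(-2)) · x^3)^(-1)) / ((y^5)^(-1))    [power of a quotient]
= (((((x^3 · x^(-1)) · x^4) / y^(-2))^(-1)) · ((x^3)^(-1))) / ((y^5)^(-1))    [power of a product]
= (((((x^3 · x^(-1)) · x^4)^(-1)) / ((y^(-2))^(-1))) · ((x^3)^(-1))) / ((y^5)^(-1))    [power of a quotient]
= (((((x^3 · x^(-1))^(-1)) · ((x^4)^(-1))) / ((y^(-2))^(-1))) · ((x^3)^(-1))) / ((y^5)^(-1))    [power of a product]
= ((((((x^3)^(-1)) · ((x^(-1))^(-1))) · ((x^4)^(-1))) / ((y^(-2))^(-1))) · ((x^3)^(-1))) / ((y^5)^(-1))    [power of a product]
= ((((x^(-3) · ((x^(-1))^(-1))) · ((x^4)^(-1))) / ((y^(-2))^(-1))) · ((x^3)^(-1))) / ((y^5)^(-1))    [power of a power]
= ((((x^(-3) · x) · ((x^4)^(-1))) / ((y^(-2))^(-1))) · ((x^3)^(-1))) / ((y^5)^(-1))    [power of a power]
= (((x^(-2) · ((x^4)^(-1))) / ((y^(-2))^(-1))) · ((x^3)^(-1))) / ((y^5)^(-1))    [product of powers]
= (((x^(-2) · x^(-4)) / ((y^(-2))^(-1))) · ((x^3)^(-1))) / ((y^5)^(-1))    [power of a power]
= ((x^(-6) / ((y^(-2))^(-1))) · ((x^3)^(-1))) / ((y^5)^(-1))    [product of powers]
= ((x^(-6) / y^2) · ((x^3)^(-1))) / ((y^5)^(-1))    [power of a power]
= ((x^(-6) / y^2) · x^(-3)) / ((y^5)^(-1))    [power of a power]
= ((x^(-6) / y^2) · x^(-3)) / y^(-5)    [power of a power]
= x^(-9)y^3    [quotient of powers; product of powers]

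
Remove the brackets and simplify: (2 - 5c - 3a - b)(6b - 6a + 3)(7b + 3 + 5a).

(2 - 5c - 3a - b)(6b - 6a + 3)(7b + 3 + 5a)
= (12b - 12a + 6 - 30bc + 30ac - 15c - 18ab + 18a^2 - 9a - 6b^2 + 6ab - 3b)(7b + 3 + 5a)    [distributive law]
= (9b - 21a + 6 - 30bc + 30ac - 15c - 12ab + 18a^2 - 6b^2)(7b + 3 + 5a)    [combine like terms]
= 63b^2 + 27b + 45ab - 147ab - 63a - 105a^2 + 42b + 18 + 30a - 210b^2c - 90bc - 150abc + 210abc + 90ac + 150a^2c - 105bc - 45c - 75ac - 84ab^2 - 36ab - 60a^2b + 126a^2b + 54a^2 + 90a^3 - 42b^3 - 18b^2 - 30ab^2    [distributive law]
= 45b^2 + 69b - 138ab - 33a - 51a^2 + 18 - 210b^2c - 195bc + 60abc + 15ac + 150a^2c - 45c - 114ab^2 + 66a^2b + 90a^3 - 42b^3    [combine like terms]

45b^2 + 69b - 138ab - 33a - 51a^2 + 18 - 210b^2c - 195bc + 60abc + 15ac + 150a^2c - 45c - 114ab^2 + 66a^2b + 90a^3 - 42b^3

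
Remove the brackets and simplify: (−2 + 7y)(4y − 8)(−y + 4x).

(−2 + 7y)(4y − 8)(−y + 4x)
= (−8y + 16 + 28y^2 − 56y)(−y + 4x)    [distributive law]
= (−64y + 16 + 28y^2)(−y + 4x)    [combine like terms]
= 64y^2 − 256xy − 16y + 64x − 28y^3 + 112xy^2    [distributive law]

64y^2 − 256xy − 16y + 64x − 28y^3 + 112xy^2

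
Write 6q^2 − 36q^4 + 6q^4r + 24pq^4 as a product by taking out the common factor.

6q^2(1 − 6q^2 + q^2r + 4pq^2)

6q^2 − 36q^4 + 6q^4r + 24pq^4
= 6(q^2 − 6q^4 + q^4r + 4pq^4)    [factor out 6]
= 6q^2(1 − 6q^2 + q^2r + 4pq^2)    [factor out q^2]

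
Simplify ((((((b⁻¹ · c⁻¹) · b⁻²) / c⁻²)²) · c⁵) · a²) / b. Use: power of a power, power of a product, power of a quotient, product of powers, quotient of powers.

((((((b⁻¹ · c⁻¹) · b⁻²) / c⁻²)²) · c⁵) · a²) / b
= ((((((b⁻¹ · c⁻¹) · b⁻²)²) / ((c⁻²)²)) · c⁵) · a²) / b    [power of a quotient]
= ((((((b⁻¹ · c⁻¹)²) · ((b⁻²)²)) / ((c⁻²)²)) · c⁵) · a²) / b    [power of a product]
= (((((((b⁻¹)²) · ((c⁻¹)²)) · ((b⁻²)²)) / ((c⁻²)²)) · c⁵) · a²) / b    [power of a product]
= (((((b⁻² · ((c⁻¹)²)) · ((b⁻²)²)) / ((c⁻²)²)) · c⁵) · a²) / b    [power of a power]
= (((((b⁻² · c⁻²) · ((b⁻²)²)) / ((c⁻²)²)) · c⁵) · a²) / b    [power of a power]
= (((((b⁻² · c⁻²) · b⁻⁴) / ((c⁻²)²)) · c⁵) · a²) / b    [power of a power]
= (((((b⁻² · c⁻²) · b⁻⁴) / c⁻⁴) · c⁵) · a²) / b    [power of a power]
= a²b⁻⁷c⁷    [quotient of powers; product of powers]

a²b⁻⁷c⁷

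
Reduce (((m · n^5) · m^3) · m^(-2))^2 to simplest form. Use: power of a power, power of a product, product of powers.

(((m · n^5) · m^3) · m^(-2))^2
= (((m · n^5) · m^3)^2) · ((m^(-2))^2)    [power of a product]
= (((m · n^5)^2) · ((m^3)^2)) · ((m^(-2))^2)    [power of a product]
= (((m^2) · ((n^5)^2)) · ((m^3)^2)) · ((m^(-2))^2)    [power of a product]
= ((m^2 · n^10) · ((m^3)^2)) · ((m^(-2))^2)    [power of a power]
= ((m^2 · n^10) · m^6) · ((m^(-2))^2)    [power of a power]
= ((m^2 · n^10) · m^6) · m^(-4)    [power of a power]
= m^4n^10    [product of powers]

m^4n^10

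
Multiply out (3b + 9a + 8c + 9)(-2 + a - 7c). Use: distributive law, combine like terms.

-6b + 3ab - 21bc - 9a + 9a^2 - 55ac - 79c - 56c^2 - 18

(3b + 9a + 8c + 9)(-2 + a - 7c)
= -6b + 3ab - 21bc - 18a + 9a^2 - 63ac - 16c + 8ac - 56c^2 - 18 + 9a - 63c    [distributive law]
= -6b + 3ab - 21bc - 9a + 9a^2 - 55ac - 79c - 56c^2 - 18    [combine like terms]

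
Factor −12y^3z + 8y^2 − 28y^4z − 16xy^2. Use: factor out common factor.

4y^2(−3yz + 2 − 7y^2z − 4x)

−12y^3z + 8y^2 − 28y^4z − 16xy^2
= 4(−3y^3z + 2y^2 − 7y^4z − 4xy^2)    [factor out 4]
= 4y^2(−3yz + 2 − 7y^2z − 4x)    [factor out y^2]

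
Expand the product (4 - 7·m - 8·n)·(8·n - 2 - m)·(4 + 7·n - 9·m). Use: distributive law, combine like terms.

(4 - 7·m - 8·n)·(8·n - 2 - m)·(4 + 7·n - 9·m)
= (32·n - 8 - 4·m - 56·m·n + 14·m + 7·m² - 64·n² + 16·n + 8·m·n)·(4 + 7·n - 9·m)    [distributive law]
= (48·n - 8 + 10·m - 48·m·n + 7·m² - 64·n²)·(4 + 7·n - 9·m)    [combine like terms]
= 192·n + 336·n² - 432·m·n - 32 - 56·n + 72·m + 40·m + 70·m·n - 90·m² - 192·m·n - 336·m·n² + 432·m²·n + 28·m² + 49·m²·n - 63·m³ - 256·n² - 448·n³ + 576·m·n²    [distributive law]
= 136·n + 80·n² - 554·m·n - 32 + 112·m - 62·m² + 240·m·n² + 481·m²·n - 63·m³ - 448·n³    [combine like terms]

136·n + 80·n² - 554·m·n - 32 + 112·m - 62·m² + 240·m·n² + 481·m²·n - 63·m³ - 448·n³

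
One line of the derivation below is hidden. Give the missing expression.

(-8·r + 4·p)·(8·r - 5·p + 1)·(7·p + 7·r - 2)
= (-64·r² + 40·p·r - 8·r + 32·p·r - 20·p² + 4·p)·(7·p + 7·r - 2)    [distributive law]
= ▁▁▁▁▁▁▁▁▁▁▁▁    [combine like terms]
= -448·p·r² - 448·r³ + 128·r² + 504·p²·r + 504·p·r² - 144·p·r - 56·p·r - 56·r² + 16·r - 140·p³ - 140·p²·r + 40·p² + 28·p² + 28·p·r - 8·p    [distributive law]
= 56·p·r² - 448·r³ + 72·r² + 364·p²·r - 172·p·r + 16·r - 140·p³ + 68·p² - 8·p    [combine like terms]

Applying combine like terms to the line above:

(-64·r² + 72·p·r - 8·r - 20·p² + 4·p)·(7·p + 7·r - 2)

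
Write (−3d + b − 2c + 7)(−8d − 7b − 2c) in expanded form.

(−3d + b − 2c + 7)(−8d − 7b − 2c)
= 24d² + 21bd + 6cd − 8bd − 7b² − 2bc + 16cd + 14bc + 4c² − 56d − 49b − 14c    [distributive law]
= 24d² + 13bd + 22cd − 7b² + 12bc + 4c² − 56d − 49b − 14c    [combine like terms]

24d² + 13bd + 22cd − 7b² + 12bc + 4c² − 56d − 49b − 14c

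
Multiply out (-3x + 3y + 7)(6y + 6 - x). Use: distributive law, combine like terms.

-21xy - 25x + 3x^2 + 18y^2 + 60y + 42

(-3x + 3y + 7)(6y + 6 - x)
= -18xy - 18x + 3x^2 + 18y^2 + 18y - 3xy + 42y + 42 - 7x    [distributive law]
= -21xy - 25x + 3x^2 + 18y^2 + 60y + 42    [combine like terms]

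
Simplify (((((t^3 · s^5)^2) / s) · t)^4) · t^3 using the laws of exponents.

s^36t^31

(((((t^3 · s^5)^2) / s) · t)^4) · t^3
= (((((t^3 · s^5)^2) / s)^4) · (t^4)) · t^3    [power of a product]
= (((((t^3 · s^5)^2)^4) / (s^4)) · (t^4)) · t^3    [power of a quotient]
= ((((t^3 · s^5)^8) / (s^4)) · (t^4)) · t^3    [power of a power]
= (((((t^3)^8) · ((s^5)^8)) / (s^4)) · (t^4)) · t^3    [power of a product]
= (((t^24 · ((s^5)^8)) / (s^4)) · (t^4)) · t^3    [power of a power]
= (((t^24 · s^40) / (s^4)) · (t^4)) · t^3    [power of a power]
= s^36t^31    [quotient of powers; product of powers]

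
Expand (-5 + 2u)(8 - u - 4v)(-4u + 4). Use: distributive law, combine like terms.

244u - 160 - 92u^2 - 112uv + 80v + 8u^3 + 32u^2v

(-5 + 2u)(8 - u - 4v)(-4u + 4)
= (-40 + 5u + 20v + 16u - 2u^2 - 8uv)(-4u + 4)    [distributive law]
= (-40 + 21u + 20v - 2u^2 - 8uv)(-4u + 4)    [combine like terms]
= 160u - 160 - 84u^2 + 84u - 80uv + 80v + 8u^3 - 8u^2 + 32u^2v - 32uv    [distributive law]
= 244u - 160 - 92u^2 - 112uv + 80v + 8u^3 + 32u^2v    [combine like terms]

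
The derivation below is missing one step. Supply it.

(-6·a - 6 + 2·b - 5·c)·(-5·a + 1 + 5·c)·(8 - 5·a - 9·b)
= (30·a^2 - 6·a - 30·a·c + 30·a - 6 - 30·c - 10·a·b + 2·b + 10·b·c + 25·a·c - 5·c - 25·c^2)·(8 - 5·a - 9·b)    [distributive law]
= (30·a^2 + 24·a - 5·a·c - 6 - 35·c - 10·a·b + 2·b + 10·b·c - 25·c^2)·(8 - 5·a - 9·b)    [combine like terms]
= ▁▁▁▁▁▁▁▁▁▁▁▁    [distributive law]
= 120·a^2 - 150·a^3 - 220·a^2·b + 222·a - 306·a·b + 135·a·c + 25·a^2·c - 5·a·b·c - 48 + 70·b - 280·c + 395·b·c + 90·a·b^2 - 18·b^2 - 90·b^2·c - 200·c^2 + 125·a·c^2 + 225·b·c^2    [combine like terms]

After distributive law, the bracketed line is:

240·a^2 - 150·a^3 - 270·a^2·b + 192·a - 120·a^2 - 216·a·b - 40·a·c + 25·a^2·c + 45·a·b·c - 48 + 30·a + 54·b - 280·c + 175·a·c + 315·b·c - 80·a·b + 50·a^2·b + 90·a·b^2 + 16·b - 10·a·b - 18·b^2 + 80·b·c - 50·a·b·c - 90·b^2·c - 200·c^2 + 125·a·c^2 + 225·b·c^2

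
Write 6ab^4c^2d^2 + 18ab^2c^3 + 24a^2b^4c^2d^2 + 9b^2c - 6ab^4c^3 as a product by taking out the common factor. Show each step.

6ab^4c^2d^2 + 18ab^2c^3 + 24a^2b^4c^2d^2 + 9b^2c - 6ab^4c^3
= 3(2ab^4c^2d^2 + 6ab^2c^3 + 8a^2b^4c^2d^2 + 3b^2c - 2ab^4c^3)    [factor out 3]
= 3b^2c(2ab^2cd^2 + 6ac^2 + 8a^2b^2cd^2 + 3 - 2ab^2c^2)    [factor out b^2c]

3b^2c(2ab^2cd^2 + 6ac^2 + 8a^2b^2cd^2 + 3 - 2ab^2c^2)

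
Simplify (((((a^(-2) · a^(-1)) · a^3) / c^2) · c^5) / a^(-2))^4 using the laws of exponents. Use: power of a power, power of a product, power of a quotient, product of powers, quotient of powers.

a^8c^12

(((((a^(-2) · a^(-1)) · a^3) / c^2) · c^5) / a^(-2))^4
= (((((a^(-2) · a^(-1)) · a^3) / c^2) · c^5)^4) / ((a^(-2))^4)    [power of a quotient]
= (((((a^(-2) · a^(-1)) · a^3) / c^2)^4) · ((c^5)^4)) / ((a^(-2))^4)    [power of a product]
= (((((a^(-2) · a^(-1)) · a^3)^4) / ((c^2)^4)) · ((c^5)^4)) / ((a^(-2))^4)    [power of a quotient]
= (((((a^(-2) · a^(-1))^4) · ((a^3)^4)) / ((c^2)^4)) · ((c^5)^4)) / ((a^(-2))^4)    [power of a product]
= ((((((a^(-2))^4) · ((a^(-1))^4)) · ((a^3)^4)) / ((c^2)^4)) · ((c^5)^4)) / ((a^(-2))^4)    [power of a product]
= ((((a^(-8) · ((a^(-1))^4)) · ((a^3)^4)) / ((c^2)^4)) · ((c^5)^4)) / ((a^(-2))^4)    [power of a power]
= ((((a^(-8) · a^(-4)) · ((a^3)^4)) / ((c^2)^4)) · ((c^5)^4)) / ((a^(-2))^4)    [power of a power]
= (((a^(-12) · ((a^3)^4)) / ((c^2)^4)) · ((c^5)^4)) / ((a^(-2))^4)    [product of powers]
= (((a^(-12) · a^12) / ((c^2)^4)) · ((c^5)^4)) / ((a^(-2))^4)    [power of a power]
= ((a^0 / ((c^2)^4)) · ((c^5)^4)) / ((a^(-2))^4)    [product of powers]
= ((a^0 / c^8) · ((c^5)^4)) / ((a^(-2))^4)    [power of a power]
= ((a^0 / c^8) · c^20) / ((a^(-2))^4)    [power of a power]
= ((a^0 / c^8) · c^20) / a^(-8)    [power of a power]
= a^8c^12    [quotient of powers]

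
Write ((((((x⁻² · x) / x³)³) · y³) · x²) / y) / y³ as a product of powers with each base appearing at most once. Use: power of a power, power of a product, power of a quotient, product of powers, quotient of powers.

x⁻¹⁰·y⁻¹

((((((x⁻² · x) / x³)³) · y³) · x²) / y) / y³
= ((((((x⁻² · x)³) / ((x³)³)) · y³) · x²) / y) / y³    [power of a quotient]
= (((((((x⁻²)³) · (x³)) / ((x³)³)) · y³) · x²) / y) / y³    [power of a product]
= (((((x⁻⁶ · (x³)) / ((x³)³)) · y³) · x²) / y) / y³    [power of a power]
= ((((x⁻³ / ((x³)³)) · y³) · x²) / y) / y³    [product of powers]
= ((((x⁻³ / x⁹) · y³) · x²) / y) / y³    [power of a power]
= (((x⁻¹² · y³) · x²) / y) / y³    [quotient of powers]
= x⁻¹⁰·y⁻¹    [quotient of powers; product of powers]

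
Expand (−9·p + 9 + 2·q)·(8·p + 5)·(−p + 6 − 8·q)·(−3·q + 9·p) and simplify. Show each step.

4824·p^3·q + 648·p^4 + 207·p^2·q − 4131·p^3 − 2832·p^2·q^2 − 3051·p·q + 1053·p^2 − 330·p·q^2 − 810·q + 2430·p + 900·q^2 + 384·p·q^3 + 240·q^3

(−9·p + 9 + 2·q)·(8·p + 5)·(−p + 6 − 8·q)·(−3·q + 9·p)
= (−72·p^2 − 45·p + 72·p + 45 + 16·p·q + 10·q)·(−p + 6 − 8·q)·(−3·q + 9·p)    [distributive law]
= (−72·p^2 + 27·p + 45 + 16·p·q + 10·q)·(−p + 6 − 8·q)·(−3·q + 9·p)    [combine like terms]
= (72·p^3 − 432·p^2 + 576·p^2·q − 27·p^2 + 162·p − 216·p·q − 45·p + 270 − 360·q − 16·p^2·q + 96·p·q − 128·p·q^2 − 10·p·q + 60·q − 80·q^2)·(−3·q + 9·p)    [distributive law]
= (72·p^3 − 459·p^2 + 560·p^2·q + 117·p − 130·p·q + 270 − 300·q − 128·p·q^2 − 80·q^2)·(−3·q + 9·p)    [combine like terms]
= −216·p^3·q + 648·p^4 + 1377·p^2·q − 4131·p^3 − 1680·p^2·q^2 + 5040·p^3·q − 351·p·q + 1053·p^2 + 390·p·q^2 − 1170·p^2·q − 810·q + 2430·p + 900·q^2 − 2700·p·q + 384·p·q^3 − 1152·p^2·q^2 + 240·q^3 − 720·p·q^2    [distributive law]
= 4824·p^3·q + 648·p^4 + 207·p^2·q − 4131·p^3 − 2832·p^2·q^2 − 3051·p·q + 1053·p^2 − 330·p·q^2 − 810·q + 2430·p + 900·q^2 + 384·p·q^3 + 240·q^3    [combine like terms]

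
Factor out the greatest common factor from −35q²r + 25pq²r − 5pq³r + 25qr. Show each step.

5qr(−7q + 5pq − pq² + 5)

−35q²r + 25pq²r − 5pq³r + 25qr
= 5(−7q²r + 5pq²r − pq³r + 5qr)    [factor out 5]
= 5qr(−7q + 5pq − pq² + 5)    [factor out qr]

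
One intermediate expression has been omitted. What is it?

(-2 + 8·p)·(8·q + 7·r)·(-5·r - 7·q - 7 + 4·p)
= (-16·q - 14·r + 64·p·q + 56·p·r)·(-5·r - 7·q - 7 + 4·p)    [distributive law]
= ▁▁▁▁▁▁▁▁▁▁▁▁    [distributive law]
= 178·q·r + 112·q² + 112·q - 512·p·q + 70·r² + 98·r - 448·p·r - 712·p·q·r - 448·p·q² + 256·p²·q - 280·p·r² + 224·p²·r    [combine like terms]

By distributive law:

80·q·r + 112·q² + 112·q - 64·p·q + 70·r² + 98·q·r + 98·r - 56·p·r - 320·p·q·r - 448·p·q² - 448·p·q + 256·p²·q - 280·p·r² - 392·p·q·r - 392·p·r + 224·p²·r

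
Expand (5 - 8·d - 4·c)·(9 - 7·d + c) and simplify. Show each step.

45 - 107·d - 31·c + 56·d^2 + 20·c·d - 4·c^2

(5 - 8·d - 4·c)·(9 - 7·d + c)
= 45 - 35·d + 5·c - 72·d + 56·d^2 - 8·c·d - 36·c + 28·c·d - 4·c^2    [distributive law]
= 45 - 107·d - 31·c + 56·d^2 + 20·c·d - 4·c^2    [combine like terms]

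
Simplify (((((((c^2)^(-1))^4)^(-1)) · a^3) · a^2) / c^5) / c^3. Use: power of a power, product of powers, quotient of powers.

(((((((c^2)^(-1))^4)^(-1)) · a^3) · a^2) / c^5) / c^3
= ((((((c^2)^(-1))^(-4)) · a^3) · a^2) / c^5) / c^3    [power of a power]
= (((((c^2)^4) · a^3) · a^2) / c^5) / c^3    [power of a power]
= (((c^8 · a^3) · a^2) / c^5) / c^3    [power of a power]
= a^5    [quotient of powers; product of powers]

a^5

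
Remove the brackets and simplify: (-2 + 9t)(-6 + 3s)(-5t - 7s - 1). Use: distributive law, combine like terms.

-6t - 78s - 12 + 381st + 42s² + 270t² - 135st² - 189s²t

(-2 + 9t)(-6 + 3s)(-5t - 7s - 1)
= (12 - 6s - 54t + 27st)(-5t - 7s - 1)    [distributive law]
= -60t - 84s - 12 + 30st + 42s² + 6s + 270t² + 378st + 54t - 135st² - 189s²t - 27st    [distributive law]
= -6t - 78s - 12 + 381st + 42s² + 270t² - 135st² - 189s²t    [combine like terms]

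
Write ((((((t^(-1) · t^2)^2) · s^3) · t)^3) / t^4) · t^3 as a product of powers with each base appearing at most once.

((((((t^(-1) · t^2)^2) · s^3) · t)^3) / t^4) · t^3
= ((((((t^(-1) · t^2)^2) · s^3)^3) · (t^3)) / t^4) · t^3    [power of a product]
= ((((((t^(-1) · t^2)^2)^3) · ((s^3)^3)) · (t^3)) / t^4) · t^3    [power of a product]
= (((((t^(-1) · t^2)^6) · ((s^3)^3)) · (t^3)) / t^4) · t^3    [power of a power]
= ((((((t^(-1))^6) · ((t^2)^6)) · ((s^3)^3)) · (t^3)) / t^4) · t^3    [power of a product]
= ((((t^(-6) · ((t^2)^6)) · ((s^3)^3)) · (t^3)) / t^4) · t^3    [power of a power]
= ((((t^(-6) · t^12) · ((s^3)^3)) · (t^3)) / t^4) · t^3    [power of a power]
= (((t^6 · ((s^3)^3)) · (t^3)) / t^4) · t^3    [product of powers]
= (((t^6 · s^9) · (t^3)) / t^4) · t^3    [power of a power]
= s^9·t^8    [quotient of powers; product of powers]

s^9·t^8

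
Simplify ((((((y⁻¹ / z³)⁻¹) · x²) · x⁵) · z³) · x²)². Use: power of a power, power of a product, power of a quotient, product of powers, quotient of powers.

((((((y⁻¹ / z³)⁻¹) · x²) · x⁵) · z³) · x²)²
= ((((((y⁻¹ / z³)⁻¹) · x²) · x⁵) · z³)²) · ((x²)²)    [power of a product]
= ((((((y⁻¹ / z³)⁻¹) · x²) · x⁵)²) · ((z³)²)) · ((x²)²)    [power of a product]
= ((((((y⁻¹ / z³)⁻¹) · x²)²) · ((x⁵)²)) · ((z³)²)) · ((x²)²)    [power of a product]
= ((((((y⁻¹ / z³)⁻¹)²) · ((x²)²)) · ((x⁵)²)) · ((z³)²)) · ((x²)²)    [power of a product]
= (((((y⁻¹ / z³)⁻²) · ((x²)²)) · ((x⁵)²)) · ((z³)²)) · ((x²)²)    [power of a power]
= ((((((y⁻¹)⁻²) / ((z³)⁻²)) · ((x²)²)) · ((x⁵)²)) · ((z³)²)) · ((x²)²)    [power of a quotient]
= ((((y² / ((z³)⁻²)) · ((x²)²)) · ((x⁵)²)) · ((z³)²)) · ((x²)²)    [power of a power]
= ((((y² / z⁻⁶) · ((x²)²)) · ((x⁵)²)) · ((z³)²)) · ((x²)²)    [power of a power]
= ((((y² / z⁻⁶) · x⁴) · ((x⁵)²)) · ((z³)²)) · ((x²)²)    [power of a power]
= ((((y² / z⁻⁶) · x⁴) · x¹⁰) · ((z³)²)) · ((x²)²)    [power of a power]
= ((((y² / z⁻⁶) · x⁴) · x¹⁰) · z⁶) · ((x²)²)    [power of a power]
= ((((y² / z⁻⁶) · x⁴) · x¹⁰) · z⁶) · x⁴    [power of a power]
= x¹⁸·y²·z¹²    [quotient of powers; product of powers]

x¹⁸·y²·z¹²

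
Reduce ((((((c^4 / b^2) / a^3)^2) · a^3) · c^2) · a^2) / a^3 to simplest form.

((((((c^4 / b^2) / a^3)^2) · a^3) · c^2) · a^2) / a^3
= ((((((c^4 / b^2)^2) / ((a^3)^2)) · a^3) · c^2) · a^2) / a^3    [power of a quotient]
= (((((((c^4)^2) / ((b^2)^2)) / ((a^3)^2)) · a^3) · c^2) · a^2) / a^3    [power of a quotient]
= (((((c^8 / ((b^2)^2)) / ((a^3)^2)) · a^3) · c^2) · a^2) / a^3    [power of a power]
= (((((c^8 / b^4) / ((a^3)^2)) · a^3) · c^2) · a^2) / a^3    [power of a power]
= (((((c^8 / b^4) / a^6) · a^3) · c^2) · a^2) / a^3    [power of a power]
= a^(-4)b^(-4)c^10    [quotient of powers; product of powers]

a^(-4)b^(-4)c^10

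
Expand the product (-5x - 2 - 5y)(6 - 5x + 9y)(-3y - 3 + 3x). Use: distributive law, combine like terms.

-24xy + 24x - 135x² - 135x²y + 75x³ - 75xy² + 180y + 36 + 279y² + 135y³

(-5x - 2 - 5y)(6 - 5x + 9y)(-3y - 3 + 3x)
= (-30x + 25x² - 45xy - 12 + 10x - 18y - 30y + 25xy - 45y²)(-3y - 3 + 3x)    [distributive law]
= (-20x + 25x² - 20xy - 12 - 48y - 45y²)(-3y - 3 + 3x)    [combine like terms]
= 60xy + 60x - 60x² - 75x²y - 75x² + 75x³ + 60xy² + 60xy - 60x²y + 36y + 36 - 36x + 144y² + 144y - 144xy + 135y³ + 135y² - 135xy²    [distributive law]
= -24xy + 24x - 135x² - 135x²y + 75x³ - 75xy² + 180y + 36 + 279y² + 135y³    [combine like terms]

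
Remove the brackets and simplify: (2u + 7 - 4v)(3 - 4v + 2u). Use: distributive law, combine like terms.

20u - 16uv + 4u² + 21 - 40v + 16v²

(2u + 7 - 4v)(3 - 4v + 2u)
= 6u - 8uv + 4u² + 21 - 28v + 14u - 12v + 16v² - 8uv    [distributive law]
= 20u - 16uv + 4u² + 21 - 40v + 16v²    [combine like terms]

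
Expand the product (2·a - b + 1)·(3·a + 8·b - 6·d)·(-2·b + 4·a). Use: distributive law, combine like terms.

40·a^2·b + 24·a^3 - 58·a·b^2 + 48·a·b·d - 48·a^2·d + 16·b^3 - 12·b^2·d + 26·a·b + 12·a^2 - 16·b^2 + 12·b·d - 24·a·d

(2·a - b + 1)·(3·a + 8·b - 6·d)·(-2·b + 4·a)
= (6·a^2 + 16·a·b - 12·a·d - 3·a·b - 8·b^2 + 6·b·d + 3·a + 8·b - 6·d)·(-2·b + 4·a)    [distributive law]
= (6·a^2 + 13·a·b - 12·a·d - 8·b^2 + 6·b·d + 3·a + 8·b - 6·d)·(-2·b + 4·a)    [combine like terms]
= -12·a^2·b + 24·a^3 - 26·a·b^2 + 52·a^2·b + 24·a·b·d - 48·a^2·d + 16·b^3 - 32·a·b^2 - 12·b^2·d + 24·a·b·d - 6·a·b + 12·a^2 - 16·b^2 + 32·a·b + 12·b·d - 24·a·d    [distributive law]
= 40·a^2·b + 24·a^3 - 58·a·b^2 + 48·a·b·d - 48·a^2·d + 16·b^3 - 12·b^2·d + 26·a·b + 12·a^2 - 16·b^2 + 12·b·d - 24·a·d    [combine like terms]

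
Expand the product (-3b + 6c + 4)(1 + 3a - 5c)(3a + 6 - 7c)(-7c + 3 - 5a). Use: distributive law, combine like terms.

210abc - 99ab + 234a^2b + 459bc - 54b - 1092bc^2 - 351a^2bc + 135a^3b - 231abc^2 + 735bc^3 - 112ac^2 - 82ac + 538c^2 - 504c + 1204c^3 + 702a^2c^2 - 270a^3c + 462ac^3 - 1470c^4 + 132a - 312a^2 + 72 - 180a^3

(-3b + 6c + 4)(1 + 3a - 5c)(3a + 6 - 7c)(-7c + 3 - 5a)
= (-3b - 9ab + 15bc + 6c + 18ac - 30c^2 + 4 + 12a - 20c)(3a + 6 - 7c)(-7c + 3 - 5a)    [distributive law]
= (-3b - 9ab + 15bc - 14c + 18ac - 30c^2 + 4 + 12a)(3a + 6 - 7c)(-7c + 3 - 5a)    [combine like terms]
= (-9ab - 18b + 21bc - 27a^2b - 54ab + 63abc + 45abc + 90bc - 105bc^2 - 42ac - 84c + 98c^2 + 54a^2c + 108ac - 126ac^2 - 90ac^2 - 180c^2 + 210c^3 + 12a + 24 - 28c + 36a^2 + 72a - 84ac)(-7c + 3 - 5a)    [distributive law]
= (-63ab - 18b + 111bc - 27a^2b + 108abc - 105bc^2 - 18ac - 112c - 82c^2 + 54a^2c - 216ac^2 + 210c^3 + 84a + 24 + 36a^2)(-7c + 3 - 5a)    [combine like terms]
= 441abc - 189ab + 315a^2b + 126bc - 54b + 90ab - 777bc^2 + 333bc - 555abc + 189a^2bc - 81a^2b + 135a^3b - 756abc^2 + 324abc - 540a^2bc + 735bc^3 - 315bc^2 + 525abc^2 + 126ac^2 - 54ac + 90a^2c + 784c^2 - 336c + 560ac + 574c^3 - 246c^2 + 410ac^2 - 378a^2c^2 + 162a^2c - 270a^3c + 1512ac^3 - 648ac^2 + 1080a^2c^2 - 1470c^4 + 630c^3 - 1050ac^3 - 588ac + 252a - 420a^2 - 168c + 72 - 120a - 252a^2c + 108a^2 - 180a^3    [distributive law]
= 210abc - 99ab + 234a^2b + 459bc - 54b - 1092bc^2 - 351a^2bc + 135a^3b - 231abc^2 + 735bc^3 - 112ac^2 - 82ac + 538c^2 - 504c + 1204c^3 + 702a^2c^2 - 270a^3c + 462ac^3 - 1470c^4 + 132a - 312a^2 + 72 - 180a^3    [combine like terms]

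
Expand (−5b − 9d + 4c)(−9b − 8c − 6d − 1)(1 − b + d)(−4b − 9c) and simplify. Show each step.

−160b^3 − 392b^2c + 180b^4 + 421b^3c + 264b^3d + 770b^2cd + 56bc^2 − 92b^2c^2 + 524bc^2d − 428b^2d − 1139bcd − 228b^2d^2 − 705bcd^2 − 20b^2 − 29bc − 396c^2d − 432c^2d^2 − 252bd^2 − 567cd^2 − 216bd^3 − 486cd^3 − 36bd − 81cd + 288c^3 − 288bc^3 + 288c^3d + 36c^2

(−5b − 9d + 4c)(−9b − 8c − 6d − 1)(1 − b + d)(−4b − 9c)
= (45b^2 + 40bc + 30bd + 5b + 81bd + 72cd + 54d^2 + 9d − 36bc − 32c^2 − 24cd − 4c)(1 − b + d)(−4b − 9c)    [distributive law]
= (45b^2 + 4bc + 111bd + 5b + 48cd + 54d^2 + 9d − 32c^2 − 4c)(1 − b + d)(−4b − 9c)    [combine like terms]
= (45b^2 − 45b^3 + 45b^2d + 4bc − 4b^2c + 4bcd + 111bd − 111b^2d + 111bd^2 + 5b − 5b^2 + 5bd + 48cd − 48bcd + 48cd^2 + 54d^2 − 54bd^2 + 54d^3 + 9d − 9bd + 9d^2 − 32c^2 + 32bc^2 − 32c^2d − 4c + 4bc − 4cd)(−4b − 9c)    [distributive law]
= (40b^2 − 45b^3 − 66b^2d + 8bc − 4b^2c − 44bcd + 107bd + 57bd^2 + 5b + 44cd + 48cd^2 + 63d^2 + 54d^3 + 9d − 32c^2 + 32bc^2 − 32c^2d − 4c)(−4b − 9c)    [combine like terms]
= −160b^3 − 360b^2c + 180b^4 + 405b^3c + 264b^3d + 594b^2cd − 32b^2c − 72bc^2 + 16b^3c + 36b^2c^2 + 176b^2cd + 396bc^2d − 428b^2d − 963bcd − 228b^2d^2 − 513bcd^2 − 20b^2 − 45bc − 176bcd − 396c^2d − 192bcd^2 − 432c^2d^2 − 252bd^2 − 567cd^2 − 216bd^3 − 486cd^3 − 36bd − 81cd + 128bc^2 + 288c^3 − 128b^2c^2 − 288bc^3 + 128bc^2d + 288c^3d + 16bc + 36c^2    [distributive law]
= −160b^3 − 392b^2c + 180b^4 + 421b^3c + 264b^3d + 770b^2cd + 56bc^2 − 92b^2c^2 + 524bc^2d − 428b^2d − 1139bcd − 228b^2d^2 − 705bcd^2 − 20b^2 − 29bc − 396c^2d − 432c^2d^2 − 252bd^2 − 567cd^2 − 216bd^3 − 486cd^3 − 36bd − 81cd + 288c^3 − 288bc^3 + 288c^3d + 36c^2    [combine like terms]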